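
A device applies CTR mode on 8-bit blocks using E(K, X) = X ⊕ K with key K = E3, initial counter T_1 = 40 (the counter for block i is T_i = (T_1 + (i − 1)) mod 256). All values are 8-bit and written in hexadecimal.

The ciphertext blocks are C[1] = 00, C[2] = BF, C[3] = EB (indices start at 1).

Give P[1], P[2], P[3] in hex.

CTR decryption: S_i = E(K, T_i) where T_i is the counter for block i; P_i = C_i ⊕ S_i.
P[1]: T = 40, S = E(K, T) = A3; 00 ⊕ A3 = A3.
P[2]: T = 41, S = E(K, T) = A2; BF ⊕ A2 = 1D.
P[3]: T = 42, S = E(K, T) = A1; EB ⊕ A1 = 4A.

P[1] = A3, P[2] = 1D, P[3] = 4A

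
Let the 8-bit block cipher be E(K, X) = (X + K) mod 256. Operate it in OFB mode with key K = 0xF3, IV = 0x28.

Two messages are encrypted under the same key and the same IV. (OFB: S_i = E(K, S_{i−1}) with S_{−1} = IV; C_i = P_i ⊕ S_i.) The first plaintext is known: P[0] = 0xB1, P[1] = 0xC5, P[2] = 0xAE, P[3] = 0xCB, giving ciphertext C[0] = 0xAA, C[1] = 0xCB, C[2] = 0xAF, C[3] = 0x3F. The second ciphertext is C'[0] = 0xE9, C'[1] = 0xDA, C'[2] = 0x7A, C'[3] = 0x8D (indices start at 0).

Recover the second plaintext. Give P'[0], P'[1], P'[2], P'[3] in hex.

In OFB with a reused IV, both messages share the same keystream S_i, so C_i ⊕ C'_i = P_i ⊕ P'_i and thus P'_i = P_i ⊕ C_i ⊕ C'_i.
P'[0]: 0xB1 ⊕ 0xAA ⊕ 0xE9 = 0xF2.
P'[1]: 0xC5 ⊕ 0xCB ⊕ 0xDA = 0xD4.
P'[2]: 0xAE ⊕ 0xAF ⊕ 0x7A = 0x7B.
P'[3]: 0xCB ⊕ 0x3F ⊕ 0x8D = 0x79.

P'[0] = 0xF2, P'[1] = 0xD4, P'[2] = 0x7B, P'[3] = 0x79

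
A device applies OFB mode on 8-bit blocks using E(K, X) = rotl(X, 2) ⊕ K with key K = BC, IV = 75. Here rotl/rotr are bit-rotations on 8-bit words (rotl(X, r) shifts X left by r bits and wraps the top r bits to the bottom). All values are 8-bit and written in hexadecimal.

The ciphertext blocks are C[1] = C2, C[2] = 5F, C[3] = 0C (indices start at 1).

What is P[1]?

P[1] = AB

OFB decryption: S_i = E(K, S_{i−1}) with S_{0} = IV; P_i = C_i ⊕ S_i.
P[1]: S = E(K, 75) = 69; C2 ⊕ 69 = AB.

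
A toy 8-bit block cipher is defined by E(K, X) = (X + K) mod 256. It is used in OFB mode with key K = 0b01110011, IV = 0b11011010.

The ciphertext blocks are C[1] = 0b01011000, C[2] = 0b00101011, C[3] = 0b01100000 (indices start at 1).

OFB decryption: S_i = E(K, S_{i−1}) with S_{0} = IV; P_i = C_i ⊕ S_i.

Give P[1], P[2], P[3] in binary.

P[1] = 0b00010101, P[2] = 0b11101011, P[3] = 0b01010011

P[1]: S = E(K, 0b11011010) = 0b01001101; 0b01011000 ⊕ 0b01001101 = 0b00010101.
P[2]: S = E(K, 0b01001101) = 0b11000000; 0b00101011 ⊕ 0b11000000 = 0b11101011.
P[3]: S = E(K, 0b11000000) = 0b00110011; 0b01100000 ⊕ 0b00110011 = 0b01010011.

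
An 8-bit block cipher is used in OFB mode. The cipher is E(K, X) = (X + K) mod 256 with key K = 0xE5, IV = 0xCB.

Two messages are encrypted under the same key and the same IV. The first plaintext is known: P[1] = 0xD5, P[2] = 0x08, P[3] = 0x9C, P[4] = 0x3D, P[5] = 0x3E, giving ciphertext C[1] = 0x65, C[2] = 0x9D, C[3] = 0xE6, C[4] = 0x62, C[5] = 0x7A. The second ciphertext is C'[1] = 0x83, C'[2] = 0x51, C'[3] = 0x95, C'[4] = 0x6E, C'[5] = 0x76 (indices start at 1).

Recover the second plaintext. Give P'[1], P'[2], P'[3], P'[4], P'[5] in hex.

P'[1] = 0x33, P'[2] = 0xC4, P'[3] = 0xEF, P'[4] = 0x31, P'[5] = 0x32

In OFB with a reused IV, both messages share the same keystream S_i, so C_i ⊕ C'_i = P_i ⊕ P'_i and thus P'_i = P_i ⊕ C_i ⊕ C'_i.
P'[1]: 0xD5 ⊕ 0x65 ⊕ 0x83 = 0x33.
P'[2]: 0x08 ⊕ 0x9D ⊕ 0x51 = 0xC4.
P'[3]: 0x9C ⊕ 0xE6 ⊕ 0x95 = 0xEF.
P'[4]: 0x3D ⊕ 0x62 ⊕ 0x6E = 0x31.
P'[5]: 0x3E ⊕ 0x7A ⊕ 0x76 = 0x32.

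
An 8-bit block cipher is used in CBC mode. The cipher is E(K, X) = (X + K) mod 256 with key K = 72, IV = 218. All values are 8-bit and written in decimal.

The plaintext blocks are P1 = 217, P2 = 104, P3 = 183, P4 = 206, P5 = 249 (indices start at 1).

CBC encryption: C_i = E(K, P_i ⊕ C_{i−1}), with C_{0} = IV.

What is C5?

C1: P1 ⊕ 218 = 3; E(K, 3) = 75.
C2: P2 ⊕ 75 = 35; E(K, 35) = 107.
C3: P3 ⊕ 107 = 220; E(K, 220) = 36.
C4: P4 ⊕ 36 = 234; E(K, 234) = 50.
C5: P5 ⊕ 50 = 203; E(K, 203) = 19.

C5 = 19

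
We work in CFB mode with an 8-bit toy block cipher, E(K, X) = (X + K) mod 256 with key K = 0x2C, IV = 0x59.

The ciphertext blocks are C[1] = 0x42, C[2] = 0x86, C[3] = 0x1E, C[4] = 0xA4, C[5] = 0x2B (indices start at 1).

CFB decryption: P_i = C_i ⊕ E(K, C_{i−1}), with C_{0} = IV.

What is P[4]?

P[4]: E(K, 0x1E) = 0x4A; 0xA4 ⊕ 0x4A = 0xEE.

P[4] = 0xEE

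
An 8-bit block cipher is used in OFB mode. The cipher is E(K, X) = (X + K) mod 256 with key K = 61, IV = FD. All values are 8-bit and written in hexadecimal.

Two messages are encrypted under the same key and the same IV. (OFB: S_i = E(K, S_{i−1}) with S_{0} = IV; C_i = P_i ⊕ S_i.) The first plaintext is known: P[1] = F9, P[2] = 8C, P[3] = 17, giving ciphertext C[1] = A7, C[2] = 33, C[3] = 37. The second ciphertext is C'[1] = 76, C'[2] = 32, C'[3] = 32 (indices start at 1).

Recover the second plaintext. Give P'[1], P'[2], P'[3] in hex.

P'[1] = 28, P'[2] = 8D, P'[3] = 12

In OFB with a reused IV, both messages share the same keystream S_i, so C_i ⊕ C'_i = P_i ⊕ P'_i and thus P'_i = P_i ⊕ C_i ⊕ C'_i.
P'[1]: F9 ⊕ A7 ⊕ 76 = 28.
P'[2]: 8C ⊕ 33 ⊕ 32 = 8D.
P'[3]: 17 ⊕ 37 ⊕ 32 = 12.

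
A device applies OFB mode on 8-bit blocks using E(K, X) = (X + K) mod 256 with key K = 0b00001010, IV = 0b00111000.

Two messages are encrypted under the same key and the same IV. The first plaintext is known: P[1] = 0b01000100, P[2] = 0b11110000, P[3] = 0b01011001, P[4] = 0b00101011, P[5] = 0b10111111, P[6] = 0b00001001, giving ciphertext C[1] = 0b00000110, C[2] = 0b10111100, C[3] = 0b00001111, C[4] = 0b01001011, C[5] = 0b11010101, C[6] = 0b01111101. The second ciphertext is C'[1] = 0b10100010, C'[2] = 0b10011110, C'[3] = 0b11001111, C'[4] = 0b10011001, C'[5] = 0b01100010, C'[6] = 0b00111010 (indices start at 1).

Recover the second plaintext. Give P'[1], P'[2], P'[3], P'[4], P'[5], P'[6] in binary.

P'[1] = 0b11100000, P'[2] = 0b11010010, P'[3] = 0b10011001, P'[4] = 0b11111001, P'[5] = 0b00001000, P'[6] = 0b01001110

In OFB with a reused IV, both messages share the same keystream S_i, so C_i ⊕ C'_i = P_i ⊕ P'_i and thus P'_i = P_i ⊕ C_i ⊕ C'_i.
P'[1]: 0b01000100 ⊕ 0b00000110 ⊕ 0b10100010 = 0b11100000.
P'[2]: 0b11110000 ⊕ 0b10111100 ⊕ 0b10011110 = 0b11010010.
P'[3]: 0b01011001 ⊕ 0b00001111 ⊕ 0b11001111 = 0b10011001.
P'[4]: 0b00101011 ⊕ 0b01001011 ⊕ 0b10011001 = 0b11111001.
P'[5]: 0b10111111 ⊕ 0b11010101 ⊕ 0b01100010 = 0b00001000.
P'[6]: 0b00001001 ⊕ 0b01111101 ⊕ 0b00111010 = 0b01001110.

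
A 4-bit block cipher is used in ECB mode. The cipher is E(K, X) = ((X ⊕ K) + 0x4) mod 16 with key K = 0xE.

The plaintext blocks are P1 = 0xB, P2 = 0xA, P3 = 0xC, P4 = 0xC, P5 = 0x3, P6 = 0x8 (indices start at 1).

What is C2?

C2 = 0x8

ECB encryption: C_i = E(K, P_i).
C2: E(K, 0xA) = 0x8.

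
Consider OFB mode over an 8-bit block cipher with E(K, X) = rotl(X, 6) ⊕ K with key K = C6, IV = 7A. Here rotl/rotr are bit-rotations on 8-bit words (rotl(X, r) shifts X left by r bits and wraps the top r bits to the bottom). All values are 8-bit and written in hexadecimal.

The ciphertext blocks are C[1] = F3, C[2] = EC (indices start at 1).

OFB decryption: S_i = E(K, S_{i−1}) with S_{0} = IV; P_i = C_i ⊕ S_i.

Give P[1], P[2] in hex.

P[1] = AB, P[2] = 3C

P[1]: S = E(K, 7A) = 58; F3 ⊕ 58 = AB.
P[2]: S = E(K, 58) = D0; EC ⊕ D0 = 3C.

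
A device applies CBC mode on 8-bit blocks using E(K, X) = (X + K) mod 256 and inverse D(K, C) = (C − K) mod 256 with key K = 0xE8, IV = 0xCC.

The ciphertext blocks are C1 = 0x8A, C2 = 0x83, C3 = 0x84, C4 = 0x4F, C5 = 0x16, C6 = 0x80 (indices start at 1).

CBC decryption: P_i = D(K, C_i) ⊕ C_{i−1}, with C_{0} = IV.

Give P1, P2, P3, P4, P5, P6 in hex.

P1 = 0x6E, P2 = 0x11, P3 = 0x1F, P4 = 0xE3, P5 = 0x61, P6 = 0x8E

P1: D(K, 0x8A) = 0xA2; 0xA2 ⊕ 0xCC = 0x6E.
P2: D(K, 0x83) = 0x9B; 0x9B ⊕ 0x8A = 0x11.
P3: D(K, 0x84) = 0x9C; 0x9C ⊕ 0x83 = 0x1F.
P4: D(K, 0x4F) = 0x67; 0x67 ⊕ 0x84 = 0xE3.
P5: D(K, 0x16) = 0x2E; 0x2E ⊕ 0x4F = 0x61.
P6: D(K, 0x80) = 0x98; 0x98 ⊕ 0x16 = 0x8E.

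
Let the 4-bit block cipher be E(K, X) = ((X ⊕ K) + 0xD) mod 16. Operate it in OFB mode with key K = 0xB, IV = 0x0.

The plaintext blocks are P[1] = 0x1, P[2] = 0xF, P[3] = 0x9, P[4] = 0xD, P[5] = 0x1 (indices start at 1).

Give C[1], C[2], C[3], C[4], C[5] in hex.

C[1] = 0x9, C[2] = 0xF, C[3] = 0x1, C[4] = 0xD, C[5] = 0x9

OFB encryption: S_i = E(K, S_{i−1}) with S_{0} = IV; C_i = P_i ⊕ S_i.
C[1]: S = E(K, 0x0) = 0x8; 0x1 ⊕ 0x8 = 0x9.
C[2]: S = E(K, 0x8) = 0x0; 0xF ⊕ 0x0 = 0xF.
C[3]: S = E(K, 0x0) = 0x8; 0x9 ⊕ 0x8 = 0x1.
C[4]: S = E(K, 0x8) = 0x0; 0xD ⊕ 0x0 = 0xD.
C[5]: S = E(K, 0x0) = 0x8; 0x1 ⊕ 0x8 = 0x9.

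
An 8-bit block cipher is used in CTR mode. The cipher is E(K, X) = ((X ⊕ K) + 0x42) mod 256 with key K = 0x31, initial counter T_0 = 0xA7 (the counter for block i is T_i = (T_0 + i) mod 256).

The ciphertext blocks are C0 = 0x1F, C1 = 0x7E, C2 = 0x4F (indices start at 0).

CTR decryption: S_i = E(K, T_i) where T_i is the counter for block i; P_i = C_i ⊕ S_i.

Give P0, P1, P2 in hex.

P0 = 0xC7, P1 = 0xA5, P2 = 0x95

P0: T = 0xA7, S = E(K, T) = 0xD8; 0x1F ⊕ 0xD8 = 0xC7.
P1: T = 0xA8, S = E(K, T) = 0xDB; 0x7E ⊕ 0xDB = 0xA5.
P2: T = 0xA9, S = E(K, T) = 0xDA; 0x4F ⊕ 0xDA = 0x95.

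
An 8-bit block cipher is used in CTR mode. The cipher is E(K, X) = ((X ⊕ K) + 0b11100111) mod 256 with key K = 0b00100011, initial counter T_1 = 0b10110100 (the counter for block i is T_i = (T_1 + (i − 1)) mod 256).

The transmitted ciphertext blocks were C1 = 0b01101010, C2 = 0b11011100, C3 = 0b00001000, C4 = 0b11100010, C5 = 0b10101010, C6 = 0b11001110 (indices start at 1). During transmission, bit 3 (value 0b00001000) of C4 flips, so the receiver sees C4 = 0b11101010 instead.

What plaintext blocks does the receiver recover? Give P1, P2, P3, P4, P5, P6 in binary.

CTR decryption: S_i = E(K, T_i) where T_i is the counter for block i; P_i = C_i ⊕ S_i.
Only C4 changed, to 0b11101010. In CTR, a change in C_i flips the same bit in P_i only; the keystream is unaffected. Decrypting the received ciphertext:
P1: T = 0b10110100, S = E(K, T) = 0b01111110; 0b01101010 ⊕ 0b01111110 = 0b00010100.
P2: T = 0b10110101, S = E(K, T) = 0b01111101; 0b11011100 ⊕ 0b01111101 = 0b10100001.
P3: T = 0b10110110, S = E(K, T) = 0b01111100; 0b00001000 ⊕ 0b01111100 = 0b01110100.
P4: T = 0b10110111, S = E(K, T) = 0b01111011; 0b11101010 ⊕ 0b01111011 = 0b10010001.
P5: T = 0b10111000, S = E(K, T) = 0b10000010; 0b10101010 ⊕ 0b10000010 = 0b00101000.
P6: T = 0b10111001, S = E(K, T) = 0b10000001; 0b11001110 ⊕ 0b10000001 = 0b01001111.
Blocks that differ from the original plaintext: P4.

P1 = 0b00010100, P2 = 0b10100001, P3 = 0b01110100, P4 = 0b10010001, P5 = 0b00101000, P6 = 0b01001111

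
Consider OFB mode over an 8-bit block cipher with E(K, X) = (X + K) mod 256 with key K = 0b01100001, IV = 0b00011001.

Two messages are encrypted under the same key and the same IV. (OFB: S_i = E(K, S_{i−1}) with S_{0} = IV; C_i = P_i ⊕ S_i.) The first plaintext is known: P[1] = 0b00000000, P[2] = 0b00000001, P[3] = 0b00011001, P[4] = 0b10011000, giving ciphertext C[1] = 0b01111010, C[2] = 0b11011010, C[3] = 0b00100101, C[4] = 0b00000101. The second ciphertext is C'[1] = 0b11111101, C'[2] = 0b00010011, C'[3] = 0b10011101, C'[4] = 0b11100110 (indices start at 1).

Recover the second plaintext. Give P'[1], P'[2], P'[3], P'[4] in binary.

In OFB with a reused IV, both messages share the same keystream S_i, so C_i ⊕ C'_i = P_i ⊕ P'_i and thus P'_i = P_i ⊕ C_i ⊕ C'_i.
P'[1]: 0b00000000 ⊕ 0b01111010 ⊕ 0b11111101 = 0b10000111.
P'[2]: 0b00000001 ⊕ 0b11011010 ⊕ 0b00010011 = 0b11001000.
P'[3]: 0b00011001 ⊕ 0b00100101 ⊕ 0b10011101 = 0b10100001.
P'[4]: 0b10011000 ⊕ 0b00000101 ⊕ 0b11100110 = 0b01111011.

P'[1] = 0b10000111, P'[2] = 0b11001000, P'[3] = 0b10100001, P'[4] = 0b01111011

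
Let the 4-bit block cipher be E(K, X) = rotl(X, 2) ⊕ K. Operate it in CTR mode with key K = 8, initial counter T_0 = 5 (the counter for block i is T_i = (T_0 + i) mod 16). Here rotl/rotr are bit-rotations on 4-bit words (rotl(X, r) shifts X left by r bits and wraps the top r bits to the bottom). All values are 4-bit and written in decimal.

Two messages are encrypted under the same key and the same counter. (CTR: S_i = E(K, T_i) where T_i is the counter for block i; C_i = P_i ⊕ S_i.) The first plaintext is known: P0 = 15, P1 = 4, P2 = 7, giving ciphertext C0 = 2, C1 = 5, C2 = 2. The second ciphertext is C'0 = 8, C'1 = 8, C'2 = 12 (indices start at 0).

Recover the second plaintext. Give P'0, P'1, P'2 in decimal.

P'0 = 5, P'1 = 9, P'2 = 9

In CTR with a reused counter, both messages share the same keystream S_i, so C_i ⊕ C'_i = P_i ⊕ P'_i and thus P'_i = P_i ⊕ C_i ⊕ C'_i.
P'0: 15 ⊕ 2 ⊕ 8 = 5.
P'1: 4 ⊕ 5 ⊕ 8 = 9.
P'2: 7 ⊕ 2 ⊕ 12 = 9.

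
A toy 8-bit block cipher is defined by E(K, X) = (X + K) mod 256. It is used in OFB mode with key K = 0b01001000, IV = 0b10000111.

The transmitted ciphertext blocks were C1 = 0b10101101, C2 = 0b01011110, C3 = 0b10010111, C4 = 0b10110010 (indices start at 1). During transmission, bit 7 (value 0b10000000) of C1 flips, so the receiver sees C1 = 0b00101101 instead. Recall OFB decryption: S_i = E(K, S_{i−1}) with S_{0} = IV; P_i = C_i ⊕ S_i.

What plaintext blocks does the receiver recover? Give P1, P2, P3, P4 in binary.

P1 = 0b11100010, P2 = 0b01001001, P3 = 0b11001000, P4 = 0b00010101

Only C1 changed, to 0b00101101. In OFB, a change in C_i flips the same bit in P_i only; the keystream is unaffected. Decrypting the received ciphertext:
P1: S = E(K, 0b10000111) = 0b11001111; 0b00101101 ⊕ 0b11001111 = 0b11100010.
P2: S = E(K, 0b11001111) = 0b00010111; 0b01011110 ⊕ 0b00010111 = 0b01001001.
P3: S = E(K, 0b00010111) = 0b01011111; 0b10010111 ⊕ 0b01011111 = 0b11001000.
P4: S = E(K, 0b01011111) = 0b10100111; 0b10110010 ⊕ 0b10100111 = 0b00010101.
Blocks that differ from the original plaintext: P1.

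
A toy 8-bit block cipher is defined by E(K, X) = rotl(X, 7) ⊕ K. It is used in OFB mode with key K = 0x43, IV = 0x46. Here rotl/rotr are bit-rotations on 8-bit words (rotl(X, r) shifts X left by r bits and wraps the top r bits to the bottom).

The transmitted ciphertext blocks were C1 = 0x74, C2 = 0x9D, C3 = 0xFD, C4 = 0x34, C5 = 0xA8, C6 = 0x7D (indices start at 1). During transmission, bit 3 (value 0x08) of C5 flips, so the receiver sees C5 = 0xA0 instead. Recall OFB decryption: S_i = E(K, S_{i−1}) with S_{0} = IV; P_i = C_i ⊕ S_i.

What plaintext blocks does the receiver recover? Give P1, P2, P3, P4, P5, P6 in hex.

P1 = 0x14, P2 = 0xEE, P3 = 0x07, P4 = 0x0A, P5 = 0xFC, P6 = 0x10

Only C5 changed, to 0xA0. In OFB, a change in C_i flips the same bit in P_i only; the keystream is unaffected. Decrypting the received ciphertext:
P1: S = E(K, 0x46) = 0x60; 0x74 ⊕ 0x60 = 0x14.
P2: S = E(K, 0x60) = 0x73; 0x9D ⊕ 0x73 = 0xEE.
P3: S = E(K, 0x73) = 0xFA; 0xFD ⊕ 0xFA = 0x07.
P4: S = E(K, 0xFA) = 0x3E; 0x34 ⊕ 0x3E = 0x0A.
P5: S = E(K, 0x3E) = 0x5C; 0xA0 ⊕ 0x5C = 0xFC.
P6: S = E(K, 0x5C) = 0x6D; 0x7D ⊕ 0x6D = 0x10.
Blocks that differ from the original plaintext: P5.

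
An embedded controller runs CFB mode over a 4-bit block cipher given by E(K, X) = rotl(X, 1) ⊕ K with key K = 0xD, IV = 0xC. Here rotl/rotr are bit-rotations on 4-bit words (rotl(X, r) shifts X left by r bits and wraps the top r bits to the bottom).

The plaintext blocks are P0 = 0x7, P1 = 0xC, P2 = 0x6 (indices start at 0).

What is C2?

C2 = 0x5

CFB encryption: C_i = P_i ⊕ E(K, C_{i−1}), with C_{−1} = IV.
C0: E(K, 0xC) = 0x4; 0x7 ⊕ 0x4 = 0x3.
C1: E(K, 0x3) = 0xB; 0xC ⊕ 0xB = 0x7.
C2: E(K, 0x7) = 0x3; 0x6 ⊕ 0x3 = 0x5.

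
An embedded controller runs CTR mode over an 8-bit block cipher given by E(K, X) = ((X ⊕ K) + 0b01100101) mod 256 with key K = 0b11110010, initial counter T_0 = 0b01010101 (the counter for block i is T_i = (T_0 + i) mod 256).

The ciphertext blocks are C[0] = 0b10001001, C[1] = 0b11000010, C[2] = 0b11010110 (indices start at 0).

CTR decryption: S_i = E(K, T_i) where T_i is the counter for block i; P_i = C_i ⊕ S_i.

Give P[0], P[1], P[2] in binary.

P[0] = 0b10000101, P[1] = 0b11001011, P[2] = 0b11011100

P[0]: T = 0b01010101, S = E(K, T) = 0b00001100; 0b10001001 ⊕ 0b00001100 = 0b10000101.
P[1]: T = 0b01010110, S = E(K, T) = 0b00001001; 0b11000010 ⊕ 0b00001001 = 0b11001011.
P[2]: T = 0b01010111, S = E(K, T) = 0b00001010; 0b11010110 ⊕ 0b00001010 = 0b11011100.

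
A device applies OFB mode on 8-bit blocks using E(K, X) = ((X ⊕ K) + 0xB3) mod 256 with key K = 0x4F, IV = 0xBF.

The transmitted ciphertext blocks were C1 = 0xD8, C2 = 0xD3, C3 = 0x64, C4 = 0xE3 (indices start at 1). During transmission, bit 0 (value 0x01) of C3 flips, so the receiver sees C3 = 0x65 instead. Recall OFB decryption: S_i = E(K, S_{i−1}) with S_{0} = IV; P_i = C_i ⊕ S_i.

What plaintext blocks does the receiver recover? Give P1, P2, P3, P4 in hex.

Only C3 changed, to 0x65. In OFB, a change in C_i flips the same bit in P_i only; the keystream is unaffected. Decrypting the received ciphertext:
P1: S = E(K, 0xBF) = 0xA3; 0xD8 ⊕ 0xA3 = 0x7B.
P2: S = E(K, 0xA3) = 0x9F; 0xD3 ⊕ 0x9F = 0x4C.
P3: S = E(K, 0x9F) = 0x83; 0x65 ⊕ 0x83 = 0xE6.
P4: S = E(K, 0x83) = 0x7F; 0xE3 ⊕ 0x7F = 0x9C.
Blocks that differ from the original plaintext: P3.

P1 = 0x7B, P2 = 0x4C, P3 = 0xE6, P4 = 0x9C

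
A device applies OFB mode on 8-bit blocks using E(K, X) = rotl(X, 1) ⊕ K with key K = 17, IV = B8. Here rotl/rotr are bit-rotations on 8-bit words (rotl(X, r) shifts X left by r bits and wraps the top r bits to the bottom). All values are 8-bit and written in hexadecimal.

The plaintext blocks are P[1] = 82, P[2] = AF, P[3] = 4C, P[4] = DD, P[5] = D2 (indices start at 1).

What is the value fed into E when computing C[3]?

OFB encryption: S_i = E(K, S_{i−1}) with S_{0} = IV; C_i = P_i ⊕ S_i.
C[1]: S = E(K, B8) = 66; 82 ⊕ 66 = E4.
C[2]: S = E(K, 66) = DB; AF ⊕ DB = 74.
C[3]: S = E(K, DB) = A0; 4C ⊕ A0 = EC.
So the input to E for block [3] is DB.

DB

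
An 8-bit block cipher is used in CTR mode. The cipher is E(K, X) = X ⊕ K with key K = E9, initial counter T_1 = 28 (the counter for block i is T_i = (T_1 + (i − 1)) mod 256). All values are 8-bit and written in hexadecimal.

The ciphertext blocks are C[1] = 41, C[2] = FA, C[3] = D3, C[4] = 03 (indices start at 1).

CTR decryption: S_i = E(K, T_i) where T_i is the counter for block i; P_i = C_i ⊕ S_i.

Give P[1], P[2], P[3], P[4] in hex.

P[1] = 80, P[2] = 3A, P[3] = 10, P[4] = C1

P[1]: T = 28, S = E(K, T) = C1; 41 ⊕ C1 = 80.
P[2]: T = 29, S = E(K, T) = C0; FA ⊕ C0 = 3A.
P[3]: T = 2A, S = E(K, T) = C3; D3 ⊕ C3 = 10.
P[4]: T = 2B, S = E(K, T) = C2; 03 ⊕ C2 = C1.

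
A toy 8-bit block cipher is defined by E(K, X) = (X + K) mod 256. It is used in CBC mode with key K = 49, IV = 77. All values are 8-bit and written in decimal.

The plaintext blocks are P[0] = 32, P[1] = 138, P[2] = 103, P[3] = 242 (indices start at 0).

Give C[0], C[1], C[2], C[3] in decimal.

C[0] = 158, C[1] = 69, C[2] = 83, C[3] = 210

CBC encryption: C_i = E(K, P_i ⊕ C_{i−1}), with C_{−1} = IV.
C[0]: P[0] ⊕ 77 = 109; E(K, 109) = 158.
C[1]: P[1] ⊕ 158 = 20; E(K, 20) = 69.
C[2]: P[2] ⊕ 69 = 34; E(K, 34) = 83.
C[3]: P[3] ⊕ 83 = 161; E(K, 161) = 210.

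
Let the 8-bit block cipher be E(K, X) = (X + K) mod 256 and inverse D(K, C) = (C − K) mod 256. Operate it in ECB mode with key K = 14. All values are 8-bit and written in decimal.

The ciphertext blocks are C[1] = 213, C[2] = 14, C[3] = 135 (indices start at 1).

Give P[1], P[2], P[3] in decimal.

ECB decryption: P_i = D(K, C_i).
P[1]: D(K, 213) = 199.
P[2]: D(K, 14) = 0.
P[3]: D(K, 135) = 121.

P[1] = 199, P[2] = 0, P[3] = 121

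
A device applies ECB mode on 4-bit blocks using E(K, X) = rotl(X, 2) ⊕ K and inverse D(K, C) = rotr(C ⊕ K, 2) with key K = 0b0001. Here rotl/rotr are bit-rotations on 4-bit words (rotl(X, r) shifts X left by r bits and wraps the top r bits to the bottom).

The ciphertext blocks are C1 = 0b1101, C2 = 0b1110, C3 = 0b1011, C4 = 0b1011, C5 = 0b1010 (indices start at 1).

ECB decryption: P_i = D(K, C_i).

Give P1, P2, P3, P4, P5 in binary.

P1 = 0b0011, P2 = 0b1111, P3 = 0b1010, P4 = 0b1010, P5 = 0b1110

P1: D(K, 0b1101) = 0b0011.
P2: D(K, 0b1110) = 0b1111.
P3: D(K, 0b1011) = 0b1010.
P4: D(K, 0b1011) = 0b1010.
P5: D(K, 0b1010) = 0b1110.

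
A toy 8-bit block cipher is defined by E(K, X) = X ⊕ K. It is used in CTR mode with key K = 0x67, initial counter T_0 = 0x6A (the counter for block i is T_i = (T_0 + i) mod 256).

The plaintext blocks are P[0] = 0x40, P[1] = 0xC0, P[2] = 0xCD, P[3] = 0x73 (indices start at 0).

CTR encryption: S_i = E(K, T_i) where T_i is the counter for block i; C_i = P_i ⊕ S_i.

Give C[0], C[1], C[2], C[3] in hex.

C[0]: T = 0x6A, S = E(K, T) = 0x0D; 0x40 ⊕ 0x0D = 0x4D.
C[1]: T = 0x6B, S = E(K, T) = 0x0C; 0xC0 ⊕ 0x0C = 0xCC.
C[2]: T = 0x6C, S = E(K, T) = 0x0B; 0xCD ⊕ 0x0B = 0xC6.
C[3]: T = 0x6D, S = E(K, T) = 0x0A; 0x73 ⊕ 0x0A = 0x79.

C[0] = 0x4D, C[1] = 0xCC, C[2] = 0xC6, C[3] = 0x79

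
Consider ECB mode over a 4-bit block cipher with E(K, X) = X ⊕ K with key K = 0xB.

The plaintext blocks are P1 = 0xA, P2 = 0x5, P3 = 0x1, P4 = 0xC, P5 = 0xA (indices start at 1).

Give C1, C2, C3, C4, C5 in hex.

ECB encryption: C_i = E(K, P_i).
C1: E(K, 0xA) = 0x1.
C2: E(K, 0x5) = 0xE.
C3: E(K, 0x1) = 0xA.
C4: E(K, 0xC) = 0x7.
C5: E(K, 0xA) = 0x1.

C1 = 0x1, C2 = 0xE, C3 = 0xA, C4 = 0x7, C5 = 0x1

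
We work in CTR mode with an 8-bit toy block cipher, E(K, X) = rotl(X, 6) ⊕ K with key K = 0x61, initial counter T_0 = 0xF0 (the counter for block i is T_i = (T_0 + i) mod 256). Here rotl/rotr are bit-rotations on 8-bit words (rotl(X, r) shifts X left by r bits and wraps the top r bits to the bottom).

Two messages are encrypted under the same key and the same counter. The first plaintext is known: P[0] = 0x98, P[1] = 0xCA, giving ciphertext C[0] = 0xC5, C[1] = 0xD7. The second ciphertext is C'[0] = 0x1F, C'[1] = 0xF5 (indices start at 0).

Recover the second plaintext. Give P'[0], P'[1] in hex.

P'[0] = 0x42, P'[1] = 0xE8

In CTR with a reused counter, both messages share the same keystream S_i, so C_i ⊕ C'_i = P_i ⊕ P'_i and thus P'_i = P_i ⊕ C_i ⊕ C'_i.
P'[0]: 0x98 ⊕ 0xC5 ⊕ 0x1F = 0x42.
P'[1]: 0xCA ⊕ 0xD7 ⊕ 0xF5 = 0xE8.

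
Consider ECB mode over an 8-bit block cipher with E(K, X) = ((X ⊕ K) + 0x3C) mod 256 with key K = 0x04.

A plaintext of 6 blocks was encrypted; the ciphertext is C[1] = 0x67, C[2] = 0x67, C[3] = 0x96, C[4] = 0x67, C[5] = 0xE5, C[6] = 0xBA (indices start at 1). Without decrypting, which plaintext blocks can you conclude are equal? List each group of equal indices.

P[1] = P[2] = P[4]

ECB encrypts each block independently with the same key, so equal ciphertext blocks imply equal plaintext blocks.
C[1] = C[2] = C[4] = 0x67, so P[1] = P[2] = P[4].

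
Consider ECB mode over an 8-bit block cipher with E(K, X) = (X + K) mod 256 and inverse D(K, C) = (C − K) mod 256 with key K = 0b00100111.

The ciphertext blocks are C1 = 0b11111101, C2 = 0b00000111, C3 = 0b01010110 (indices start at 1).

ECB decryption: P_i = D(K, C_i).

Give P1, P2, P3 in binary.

P1: D(K, 0b11111101) = 0b11010110.
P2: D(K, 0b00000111) = 0b11100000.
P3: D(K, 0b01010110) = 0b00101111.

P1 = 0b11010110, P2 = 0b11100000, P3 = 0b00101111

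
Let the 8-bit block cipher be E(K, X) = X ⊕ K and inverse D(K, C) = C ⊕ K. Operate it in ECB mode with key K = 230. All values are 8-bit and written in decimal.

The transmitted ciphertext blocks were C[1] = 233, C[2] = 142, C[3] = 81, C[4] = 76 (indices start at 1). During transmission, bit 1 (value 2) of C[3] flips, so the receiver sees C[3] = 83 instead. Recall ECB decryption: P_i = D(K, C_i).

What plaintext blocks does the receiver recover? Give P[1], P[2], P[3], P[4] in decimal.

P[1] = 15, P[2] = 104, P[3] = 181, P[4] = 170

Only C[3] changed, to 83. In ECB, a change in C_i affects only P_i. Decrypting the received ciphertext:
P[1]: D(K, 233) = 15.
P[2]: D(K, 142) = 104.
P[3]: D(K, 83) = 181.
P[4]: D(K, 76) = 170.
Blocks that differ from the original plaintext: P[3].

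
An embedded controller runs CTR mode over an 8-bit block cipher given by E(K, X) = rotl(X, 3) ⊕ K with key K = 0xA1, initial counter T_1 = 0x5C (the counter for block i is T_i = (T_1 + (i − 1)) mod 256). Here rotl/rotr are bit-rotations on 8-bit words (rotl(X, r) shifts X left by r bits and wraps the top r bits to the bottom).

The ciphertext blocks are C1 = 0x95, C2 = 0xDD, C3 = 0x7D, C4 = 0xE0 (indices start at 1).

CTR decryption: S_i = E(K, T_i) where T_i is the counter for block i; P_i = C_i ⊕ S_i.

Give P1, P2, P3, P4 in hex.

P1 = 0xD6, P2 = 0x96, P3 = 0x2E, P4 = 0xBB

P1: T = 0x5C, S = E(K, T) = 0x43; 0x95 ⊕ 0x43 = 0xD6.
P2: T = 0x5D, S = E(K, T) = 0x4B; 0xDD ⊕ 0x4B = 0x96.
P3: T = 0x5E, S = E(K, T) = 0x53; 0x7D ⊕ 0x53 = 0x2E.
P4: T = 0x5F, S = E(K, T) = 0x5B; 0xE0 ⊕ 0x5B = 0xBB.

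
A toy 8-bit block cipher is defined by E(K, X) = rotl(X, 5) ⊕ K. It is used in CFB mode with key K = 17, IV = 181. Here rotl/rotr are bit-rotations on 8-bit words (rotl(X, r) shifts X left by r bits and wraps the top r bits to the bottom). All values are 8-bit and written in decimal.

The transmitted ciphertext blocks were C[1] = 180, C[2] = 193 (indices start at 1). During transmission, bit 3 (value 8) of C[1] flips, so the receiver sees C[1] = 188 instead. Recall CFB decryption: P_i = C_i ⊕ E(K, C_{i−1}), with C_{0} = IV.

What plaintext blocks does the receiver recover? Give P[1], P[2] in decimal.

Only C[1] changed, to 188. In CFB, a change in C_i flips the same bit in P_i and garbles P_{i+1}. Decrypting the received ciphertext:
P[1]: E(K, 181) = 167; 188 ⊕ 167 = 27.
P[2]: E(K, 188) = 134; 193 ⊕ 134 = 71.
Blocks that differ from the original plaintext: P[1], P[2].

P[1] = 27, P[2] = 71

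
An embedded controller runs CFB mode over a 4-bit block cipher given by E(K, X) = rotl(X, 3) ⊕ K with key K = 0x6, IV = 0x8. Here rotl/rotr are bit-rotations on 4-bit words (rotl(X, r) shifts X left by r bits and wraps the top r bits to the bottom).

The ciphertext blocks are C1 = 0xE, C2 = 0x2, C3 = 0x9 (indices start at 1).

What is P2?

CFB decryption: P_i = C_i ⊕ E(K, C_{i−1}), with C_{0} = IV.
P2: E(K, 0xE) = 0x1; 0x2 ⊕ 0x1 = 0x3.

P2 = 0x3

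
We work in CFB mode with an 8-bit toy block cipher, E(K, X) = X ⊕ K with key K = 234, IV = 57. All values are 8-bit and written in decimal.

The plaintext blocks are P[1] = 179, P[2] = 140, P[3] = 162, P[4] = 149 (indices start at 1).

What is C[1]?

CFB encryption: C_i = P_i ⊕ E(K, C_{i−1}), with C_{0} = IV.
C[1]: E(K, 57) = 211; 179 ⊕ 211 = 96.

C[1] = 96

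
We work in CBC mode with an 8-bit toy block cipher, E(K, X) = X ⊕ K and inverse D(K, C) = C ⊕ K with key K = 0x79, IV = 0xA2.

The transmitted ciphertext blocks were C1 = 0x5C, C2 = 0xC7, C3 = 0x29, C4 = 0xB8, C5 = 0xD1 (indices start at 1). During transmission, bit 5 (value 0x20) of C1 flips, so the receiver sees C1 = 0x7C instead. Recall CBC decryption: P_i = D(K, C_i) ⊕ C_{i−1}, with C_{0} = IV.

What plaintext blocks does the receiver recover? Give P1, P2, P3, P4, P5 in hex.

P1 = 0xA7, P2 = 0xC2, P3 = 0x97, P4 = 0xE8, P5 = 0x10

Only C1 changed, to 0x7C. In CBC, a change in C_i garbles P_i and flips the same bit in P_{i+1}. Decrypting the received ciphertext:
P1: D(K, 0x7C) = 0x05; 0x05 ⊕ 0xA2 = 0xA7.
P2: D(K, 0xC7) = 0xBE; 0xBE ⊕ 0x7C = 0xC2.
P3: D(K, 0x29) = 0x50; 0x50 ⊕ 0xC7 = 0x97.
P4: D(K, 0xB8) = 0xC1; 0xC1 ⊕ 0x29 = 0xE8.
P5: D(K, 0xD1) = 0xA8; 0xA8 ⊕ 0xB8 = 0x10.
Blocks that differ from the original plaintext: P1, P2.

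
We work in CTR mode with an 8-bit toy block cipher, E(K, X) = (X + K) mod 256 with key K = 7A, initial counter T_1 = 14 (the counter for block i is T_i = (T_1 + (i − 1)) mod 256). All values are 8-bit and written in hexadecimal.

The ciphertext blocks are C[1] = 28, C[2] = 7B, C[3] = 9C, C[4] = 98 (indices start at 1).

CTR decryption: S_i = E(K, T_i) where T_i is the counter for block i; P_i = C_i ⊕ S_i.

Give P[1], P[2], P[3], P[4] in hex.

P[1] = A6, P[2] = F4, P[3] = 0C, P[4] = 09

P[1]: T = 14, S = E(K, T) = 8E; 28 ⊕ 8E = A6.
P[2]: T = 15, S = E(K, T) = 8F; 7B ⊕ 8F = F4.
P[3]: T = 16, S = E(K, T) = 90; 9C ⊕ 90 = 0C.
P[4]: T = 17, S = E(K, T) = 91; 98 ⊕ 91 = 09.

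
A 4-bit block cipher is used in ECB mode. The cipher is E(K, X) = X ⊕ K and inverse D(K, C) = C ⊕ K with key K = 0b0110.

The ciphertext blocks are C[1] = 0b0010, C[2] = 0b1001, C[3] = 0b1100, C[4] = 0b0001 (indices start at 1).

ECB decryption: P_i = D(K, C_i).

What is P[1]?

P[1] = 0b0100

P[1]: D(K, 0b0010) = 0b0100.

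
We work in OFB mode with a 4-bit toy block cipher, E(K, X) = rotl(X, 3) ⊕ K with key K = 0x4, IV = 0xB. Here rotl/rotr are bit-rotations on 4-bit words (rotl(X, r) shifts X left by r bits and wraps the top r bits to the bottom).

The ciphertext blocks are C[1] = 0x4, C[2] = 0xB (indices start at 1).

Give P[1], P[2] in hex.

OFB decryption: S_i = E(K, S_{i−1}) with S_{0} = IV; P_i = C_i ⊕ S_i.
P[1]: S = E(K, 0xB) = 0x9; 0x4 ⊕ 0x9 = 0xD.
P[2]: S = E(K, 0x9) = 0x8; 0xB ⊕ 0x8 = 0x3.

P[1] = 0xD, P[2] = 0x3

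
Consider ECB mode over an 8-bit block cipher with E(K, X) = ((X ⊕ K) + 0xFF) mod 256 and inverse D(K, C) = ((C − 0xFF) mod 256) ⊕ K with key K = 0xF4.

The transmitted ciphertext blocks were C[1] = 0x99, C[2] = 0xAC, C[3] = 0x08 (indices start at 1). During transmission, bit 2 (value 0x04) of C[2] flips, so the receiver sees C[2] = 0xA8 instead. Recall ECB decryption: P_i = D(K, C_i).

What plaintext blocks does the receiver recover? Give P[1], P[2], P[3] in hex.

Only C[2] changed, to 0xA8. In ECB, a change in C_i affects only P_i. Decrypting the received ciphertext:
P[1]: D(K, 0x99) = 0x6E.
P[2]: D(K, 0xA8) = 0x5D.
P[3]: D(K, 0x08) = 0xFD.
Blocks that differ from the original plaintext: P[2].

P[1] = 0x6E, P[2] = 0x5D, P[3] = 0xFD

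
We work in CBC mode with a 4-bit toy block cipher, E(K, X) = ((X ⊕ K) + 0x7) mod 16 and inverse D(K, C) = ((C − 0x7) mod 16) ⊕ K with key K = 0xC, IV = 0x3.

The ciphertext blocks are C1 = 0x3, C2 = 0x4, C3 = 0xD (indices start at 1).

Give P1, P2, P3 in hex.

P1 = 0x3, P2 = 0x2, P3 = 0xE

CBC decryption: P_i = D(K, C_i) ⊕ C_{i−1}, with C_{0} = IV.
P1: D(K, 0x3) = 0x0; 0x0 ⊕ 0x3 = 0x3.
P2: D(K, 0x4) = 0x1; 0x1 ⊕ 0x3 = 0x2.
P3: D(K, 0xD) = 0xA; 0xA ⊕ 0x4 = 0xE.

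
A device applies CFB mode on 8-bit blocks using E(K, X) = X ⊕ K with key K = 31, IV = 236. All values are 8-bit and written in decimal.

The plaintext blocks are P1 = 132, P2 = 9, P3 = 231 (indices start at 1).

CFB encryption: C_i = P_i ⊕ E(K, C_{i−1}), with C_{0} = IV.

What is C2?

C1: E(K, 236) = 243; 132 ⊕ 243 = 119.
C2: E(K, 119) = 104; 9 ⊕ 104 = 97.

C2 = 97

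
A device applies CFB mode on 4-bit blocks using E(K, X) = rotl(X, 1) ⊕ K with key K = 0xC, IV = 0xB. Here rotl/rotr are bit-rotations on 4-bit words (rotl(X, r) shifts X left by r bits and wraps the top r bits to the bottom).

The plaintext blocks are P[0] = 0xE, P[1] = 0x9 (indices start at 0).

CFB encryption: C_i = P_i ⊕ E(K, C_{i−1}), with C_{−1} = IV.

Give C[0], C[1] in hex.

C[0] = 0x5, C[1] = 0xF

C[0]: E(K, 0xB) = 0xB; 0xE ⊕ 0xB = 0x5.
C[1]: E(K, 0x5) = 0x6; 0x9 ⊕ 0x6 = 0xF.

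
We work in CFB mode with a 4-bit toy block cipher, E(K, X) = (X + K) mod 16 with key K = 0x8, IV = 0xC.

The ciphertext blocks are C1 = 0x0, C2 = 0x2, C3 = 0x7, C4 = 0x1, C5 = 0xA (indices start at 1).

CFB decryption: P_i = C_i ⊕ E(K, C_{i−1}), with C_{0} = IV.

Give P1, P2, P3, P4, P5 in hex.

P1: E(K, 0xC) = 0x4; 0x0 ⊕ 0x4 = 0x4.
P2: E(K, 0x0) = 0x8; 0x2 ⊕ 0x8 = 0xA.
P3: E(K, 0x2) = 0xA; 0x7 ⊕ 0xA = 0xD.
P4: E(K, 0x7) = 0xF; 0x1 ⊕ 0xF = 0xE.
P5: E(K, 0x1) = 0x9; 0xA ⊕ 0x9 = 0x3.

P1 = 0x4, P2 = 0xA, P3 = 0xD, P4 = 0xE, P5 = 0x3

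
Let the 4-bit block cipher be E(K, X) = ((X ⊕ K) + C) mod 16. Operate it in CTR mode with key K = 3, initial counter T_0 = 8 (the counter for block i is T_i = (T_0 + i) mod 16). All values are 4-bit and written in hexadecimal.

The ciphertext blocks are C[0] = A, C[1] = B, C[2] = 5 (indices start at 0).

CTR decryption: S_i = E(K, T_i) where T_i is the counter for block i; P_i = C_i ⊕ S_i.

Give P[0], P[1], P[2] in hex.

P[0] = D, P[1] = D, P[2] = 0

P[0]: T = 8, S = E(K, T) = 7; A ⊕ 7 = D.
P[1]: T = 9, S = E(K, T) = 6; B ⊕ 6 = D.
P[2]: T = A, S = E(K, T) = 5; 5 ⊕ 5 = 0.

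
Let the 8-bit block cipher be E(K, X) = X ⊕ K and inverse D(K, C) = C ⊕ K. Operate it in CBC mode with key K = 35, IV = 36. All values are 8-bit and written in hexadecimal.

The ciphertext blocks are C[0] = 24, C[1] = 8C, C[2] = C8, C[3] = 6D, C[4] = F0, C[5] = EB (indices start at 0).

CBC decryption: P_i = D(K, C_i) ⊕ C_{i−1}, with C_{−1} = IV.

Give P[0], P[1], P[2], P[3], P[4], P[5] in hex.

P[0] = 27, P[1] = 9D, P[2] = 71, P[3] = 90, P[4] = A8, P[5] = 2E

P[0]: D(K, 24) = 11; 11 ⊕ 36 = 27.
P[1]: D(K, 8C) = B9; B9 ⊕ 24 = 9D.
P[2]: D(K, C8) = FD; FD ⊕ 8C = 71.
P[3]: D(K, 6D) = 58; 58 ⊕ C8 = 90.
P[4]: D(K, F0) = C5; C5 ⊕ 6D = A8.
P[5]: D(K, EB) = DE; DE ⊕ F0 = 2E.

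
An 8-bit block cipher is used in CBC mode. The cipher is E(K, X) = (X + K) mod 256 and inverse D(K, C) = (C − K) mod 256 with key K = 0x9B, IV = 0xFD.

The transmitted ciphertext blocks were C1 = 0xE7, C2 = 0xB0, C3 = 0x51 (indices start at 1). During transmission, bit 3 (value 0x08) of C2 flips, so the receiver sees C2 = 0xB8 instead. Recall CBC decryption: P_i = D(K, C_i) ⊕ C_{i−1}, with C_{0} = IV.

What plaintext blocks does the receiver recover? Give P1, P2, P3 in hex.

Only C2 changed, to 0xB8. In CBC, a change in C_i garbles P_i and flips the same bit in P_{i+1}. Decrypting the received ciphertext:
P1: D(K, 0xE7) = 0x4C; 0x4C ⊕ 0xFD = 0xB1.
P2: D(K, 0xB8) = 0x1D; 0x1D ⊕ 0xE7 = 0xFA.
P3: D(K, 0x51) = 0xB6; 0xB6 ⊕ 0xB8 = 0x0E.
Blocks that differ from the original plaintext: P2, P3.

P1 = 0xB1, P2 = 0xFA, P3 = 0x0E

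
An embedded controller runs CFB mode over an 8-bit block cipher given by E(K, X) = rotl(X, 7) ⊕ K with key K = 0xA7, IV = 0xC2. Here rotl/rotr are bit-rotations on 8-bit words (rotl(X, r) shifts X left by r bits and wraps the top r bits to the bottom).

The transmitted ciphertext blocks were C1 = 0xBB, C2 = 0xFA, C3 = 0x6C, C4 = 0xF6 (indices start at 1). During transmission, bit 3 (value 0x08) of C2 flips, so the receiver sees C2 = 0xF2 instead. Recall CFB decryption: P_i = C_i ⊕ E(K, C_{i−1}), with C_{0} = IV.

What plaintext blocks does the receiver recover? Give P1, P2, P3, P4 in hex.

P1 = 0x7D, P2 = 0x88, P3 = 0xB2, P4 = 0x67

Only C2 changed, to 0xF2. In CFB, a change in C_i flips the same bit in P_i and garbles P_{i+1}. Decrypting the received ciphertext:
P1: E(K, 0xC2) = 0xC6; 0xBB ⊕ 0xC6 = 0x7D.
P2: E(K, 0xBB) = 0x7A; 0xF2 ⊕ 0x7A = 0x88.
P3: E(K, 0xF2) = 0xDE; 0x6C ⊕ 0xDE = 0xB2.
P4: E(K, 0x6C) = 0x91; 0xF6 ⊕ 0x91 = 0x67.
Blocks that differ from the original plaintext: P2, P3.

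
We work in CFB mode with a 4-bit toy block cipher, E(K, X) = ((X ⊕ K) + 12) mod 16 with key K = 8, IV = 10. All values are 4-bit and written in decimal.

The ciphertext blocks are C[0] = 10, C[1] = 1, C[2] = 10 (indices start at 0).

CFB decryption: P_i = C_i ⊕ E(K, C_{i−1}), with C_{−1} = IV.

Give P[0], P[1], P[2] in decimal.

P[0]: E(K, 10) = 14; 10 ⊕ 14 = 4.
P[1]: E(K, 10) = 14; 1 ⊕ 14 = 15.
P[2]: E(K, 1) = 5; 10 ⊕ 5 = 15.

P[0] = 4, P[1] = 15, P[2] = 15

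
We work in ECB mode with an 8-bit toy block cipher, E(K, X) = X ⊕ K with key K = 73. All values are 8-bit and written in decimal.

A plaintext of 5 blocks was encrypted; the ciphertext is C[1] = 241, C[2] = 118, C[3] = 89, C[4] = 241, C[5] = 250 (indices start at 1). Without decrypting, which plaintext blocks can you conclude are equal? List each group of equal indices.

P[1] = P[4]

ECB encrypts each block independently with the same key, so equal ciphertext blocks imply equal plaintext blocks.
C[1] = C[4] = 241, so P[1] = P[4].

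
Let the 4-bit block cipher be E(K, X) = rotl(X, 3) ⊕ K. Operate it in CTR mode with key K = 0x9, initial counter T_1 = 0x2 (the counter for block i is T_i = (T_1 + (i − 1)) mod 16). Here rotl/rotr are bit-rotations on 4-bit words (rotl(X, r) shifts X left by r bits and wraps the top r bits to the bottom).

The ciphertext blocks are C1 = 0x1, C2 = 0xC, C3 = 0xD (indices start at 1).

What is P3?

P3 = 0x6

CTR decryption: S_i = E(K, T_i) where T_i is the counter for block i; P_i = C_i ⊕ S_i.
P3: T = 0x4, S = E(K, T) = 0xB; 0xD ⊕ 0xB = 0x6.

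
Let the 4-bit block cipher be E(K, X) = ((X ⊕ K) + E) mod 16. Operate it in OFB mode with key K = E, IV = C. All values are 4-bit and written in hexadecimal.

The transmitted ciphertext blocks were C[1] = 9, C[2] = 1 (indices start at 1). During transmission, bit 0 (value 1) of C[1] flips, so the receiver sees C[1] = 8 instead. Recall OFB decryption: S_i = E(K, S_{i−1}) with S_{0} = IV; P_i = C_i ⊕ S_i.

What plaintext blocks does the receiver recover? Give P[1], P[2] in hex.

P[1] = 8, P[2] = D

Only C[1] changed, to 8. In OFB, a change in C_i flips the same bit in P_i only; the keystream is unaffected. Decrypting the received ciphertext:
P[1]: S = E(K, C) = 0; 8 ⊕ 0 = 8.
P[2]: S = E(K, 0) = C; 1 ⊕ C = D.
Blocks that differ from the original plaintext: P[1].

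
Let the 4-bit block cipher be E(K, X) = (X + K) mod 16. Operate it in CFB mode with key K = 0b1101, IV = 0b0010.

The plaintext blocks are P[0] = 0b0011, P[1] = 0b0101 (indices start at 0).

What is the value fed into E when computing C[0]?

0b0010

CFB encryption: C_i = P_i ⊕ E(K, C_{i−1}), with C_{−1} = IV.
C[0]: E(K, 0b0010) = 0b1111; 0b0011 ⊕ 0b1111 = 0b1100.
So the input to E for block [0] is 0b0010.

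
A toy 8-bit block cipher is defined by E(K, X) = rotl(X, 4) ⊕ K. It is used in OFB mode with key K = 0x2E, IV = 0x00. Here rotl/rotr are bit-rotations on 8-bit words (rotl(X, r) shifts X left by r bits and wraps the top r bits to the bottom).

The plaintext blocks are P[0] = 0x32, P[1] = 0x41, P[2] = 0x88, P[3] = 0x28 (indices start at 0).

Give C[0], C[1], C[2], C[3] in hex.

OFB encryption: S_i = E(K, S_{i−1}) with S_{−1} = IV; C_i = P_i ⊕ S_i.
C[0]: S = E(K, 0x00) = 0x2E; 0x32 ⊕ 0x2E = 0x1C.
C[1]: S = E(K, 0x2E) = 0xCC; 0x41 ⊕ 0xCC = 0x8D.
C[2]: S = E(K, 0xCC) = 0xE2; 0x88 ⊕ 0xE2 = 0x6A.
C[3]: S = E(K, 0xE2) = 0x00; 0x28 ⊕ 0x00 = 0x28.

C[0] = 0x1C, C[1] = 0x8D, C[2] = 0x6A, C[3] = 0x28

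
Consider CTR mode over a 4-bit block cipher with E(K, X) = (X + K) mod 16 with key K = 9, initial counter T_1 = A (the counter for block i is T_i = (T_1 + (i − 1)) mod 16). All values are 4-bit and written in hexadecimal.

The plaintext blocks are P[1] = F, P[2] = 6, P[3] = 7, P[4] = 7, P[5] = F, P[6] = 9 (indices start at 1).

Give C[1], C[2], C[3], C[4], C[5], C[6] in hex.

CTR encryption: S_i = E(K, T_i) where T_i is the counter for block i; C_i = P_i ⊕ S_i.
C[1]: T = A, S = E(K, T) = 3; F ⊕ 3 = C.
C[2]: T = B, S = E(K, T) = 4; 6 ⊕ 4 = 2.
C[3]: T = C, S = E(K, T) = 5; 7 ⊕ 5 = 2.
C[4]: T = D, S = E(K, T) = 6; 7 ⊕ 6 = 1.
C[5]: T = E, S = E(K, T) = 7; F ⊕ 7 = 8.
C[6]: T = F, S = E(K, T) = 8; 9 ⊕ 8 = 1.

C[1] = C, C[2] = 2, C[3] = 2, C[4] = 1, C[5] = 8, C[6] = 1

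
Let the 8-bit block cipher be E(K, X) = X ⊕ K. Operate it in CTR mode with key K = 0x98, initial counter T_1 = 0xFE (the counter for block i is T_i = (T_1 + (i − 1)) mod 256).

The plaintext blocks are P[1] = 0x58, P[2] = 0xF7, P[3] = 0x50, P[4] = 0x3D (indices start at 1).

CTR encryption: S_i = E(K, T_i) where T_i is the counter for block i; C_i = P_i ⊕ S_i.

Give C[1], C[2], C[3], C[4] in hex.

C[1] = 0x3E, C[2] = 0x90, C[3] = 0xC8, C[4] = 0xA4

C[1]: T = 0xFE, S = E(K, T) = 0x66; 0x58 ⊕ 0x66 = 0x3E.
C[2]: T = 0xFF, S = E(K, T) = 0x67; 0xF7 ⊕ 0x67 = 0x90.
C[3]: T = 0x00, S = E(K, T) = 0x98; 0x50 ⊕ 0x98 = 0xC8.
C[4]: T = 0x01, S = E(K, T) = 0x99; 0x3D ⊕ 0x99 = 0xA4.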